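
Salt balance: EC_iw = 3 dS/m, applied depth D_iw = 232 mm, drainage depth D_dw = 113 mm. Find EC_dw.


EC_dw = EC_iw * D_iw / D_dw
EC_dw = 3 * 232 / 113
EC_dw = 696 / 113

6.1593 dS/m


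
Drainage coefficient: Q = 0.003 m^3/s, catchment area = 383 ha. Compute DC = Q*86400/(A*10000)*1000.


DC = Q * 86400 / (A * 10000) * 1000
DC = 0.003 * 86400 / (383 * 10000) * 1000
DC = 259200.0000 / 3830000

0.0677 mm/day


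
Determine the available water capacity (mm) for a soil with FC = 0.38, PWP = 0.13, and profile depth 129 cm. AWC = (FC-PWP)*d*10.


AWC = (FC - PWP) * d * 10
AWC = (0.38 - 0.13) * 129 * 10
AWC = 0.2500 * 129 * 10

322.5000 mm


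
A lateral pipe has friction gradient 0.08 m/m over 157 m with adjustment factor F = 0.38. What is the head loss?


hf = J * L * F = 0.08 * 157 * 0.38 = 4.7728 m

4.7728 m


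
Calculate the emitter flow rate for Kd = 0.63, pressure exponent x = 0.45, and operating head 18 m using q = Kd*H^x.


q = Kd * H^x = 0.63 * 18^0.45 = 0.63 * 3.671746

2.3132 L/h


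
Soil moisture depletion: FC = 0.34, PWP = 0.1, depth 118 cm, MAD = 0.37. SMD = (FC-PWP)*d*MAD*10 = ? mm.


SMD = (FC - PWP) * d * MAD * 10
SMD = (0.34 - 0.1) * 118 * 0.37 * 10
SMD = 0.2400 * 118 * 0.37 * 10

104.7840 mm


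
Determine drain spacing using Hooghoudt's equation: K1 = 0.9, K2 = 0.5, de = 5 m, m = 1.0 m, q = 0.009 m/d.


S^2 = 8*K2*de*m/q + 4*K1*m^2/q
S^2 = 8*0.5*5*1.0/0.009 + 4*0.9*1.0^2/0.009
S = sqrt(2622.2222)

51.2076 m


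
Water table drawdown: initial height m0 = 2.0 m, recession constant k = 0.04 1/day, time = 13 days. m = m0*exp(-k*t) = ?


m = m0 * exp(-k*t)
m = 2.0 * exp(-0.04 * 13)
m = 2.0 * exp(-0.5200)

1.1890 m


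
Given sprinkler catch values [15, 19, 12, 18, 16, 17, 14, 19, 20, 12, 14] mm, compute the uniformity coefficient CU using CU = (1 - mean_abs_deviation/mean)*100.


mean = 16.000000 mm
MAD = 2.363636 mm
CU = (1 - 2.363636/16.000000)*100

85.2273 %


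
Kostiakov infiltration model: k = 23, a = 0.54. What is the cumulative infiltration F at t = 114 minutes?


F = k * t^a = 23 * 114^0.54
F = 23 * 12.904127

296.7949 mm


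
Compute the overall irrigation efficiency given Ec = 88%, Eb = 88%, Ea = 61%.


Ec = 0.88, Eb = 0.88, Ea = 0.61
E = 0.88 * 0.88 * 0.61 * 100 = 47.2384%

47.2384 %


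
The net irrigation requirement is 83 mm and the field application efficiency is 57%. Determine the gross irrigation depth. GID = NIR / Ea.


Ea = 57% = 0.57
GID = NIR / Ea = 83 / 0.57 = 145.6140 mm

145.6140 mm


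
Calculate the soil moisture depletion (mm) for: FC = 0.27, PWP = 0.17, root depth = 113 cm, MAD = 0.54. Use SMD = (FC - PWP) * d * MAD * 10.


SMD = (FC - PWP) * d * MAD * 10
SMD = (0.27 - 0.17) * 113 * 0.54 * 10
SMD = 0.1000 * 113 * 0.54 * 10

61.0200 mm


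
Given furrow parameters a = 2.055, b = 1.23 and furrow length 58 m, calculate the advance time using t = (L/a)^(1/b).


t = (L/a)^(1/b)
t = (58/2.055)^(1/1.23)
t = 28.223844^(1/1.23)

15.1134 min


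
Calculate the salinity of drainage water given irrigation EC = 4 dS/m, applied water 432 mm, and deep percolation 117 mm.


EC_dw = EC_iw * D_iw / D_dw
EC_dw = 4 * 432 / 117
EC_dw = 1728 / 117

14.7692 dS/m


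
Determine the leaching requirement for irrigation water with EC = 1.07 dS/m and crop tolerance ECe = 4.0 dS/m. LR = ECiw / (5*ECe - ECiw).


LR = ECiw / (5*ECe - ECiw)
LR = 1.07 / (5*4.0 - 1.07)
LR = 1.07 / 18.9300

0.0565


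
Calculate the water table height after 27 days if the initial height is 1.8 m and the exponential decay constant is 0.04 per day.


m = m0 * exp(-k*t)
m = 1.8 * exp(-0.04 * 27)
m = 1.8 * exp(-1.0800)

0.6113 m


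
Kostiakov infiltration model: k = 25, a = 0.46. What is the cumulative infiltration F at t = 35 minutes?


F = k * t^a = 25 * 35^0.46
F = 25 * 5.131819

128.2955 mm


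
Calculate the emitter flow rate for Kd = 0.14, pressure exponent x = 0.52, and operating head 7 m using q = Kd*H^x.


q = Kd * H^x = 0.14 * 7^0.52 = 0.14 * 2.750749

0.3851 L/h


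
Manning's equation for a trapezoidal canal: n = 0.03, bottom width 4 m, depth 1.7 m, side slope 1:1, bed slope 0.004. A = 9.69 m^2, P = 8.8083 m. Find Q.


R = A/P = 9.69/8.8083 = 1.100099
Q = (1/0.03) * 9.69 * 1.100099^(2/3) * 0.004^0.5

21.7698 m^3/s


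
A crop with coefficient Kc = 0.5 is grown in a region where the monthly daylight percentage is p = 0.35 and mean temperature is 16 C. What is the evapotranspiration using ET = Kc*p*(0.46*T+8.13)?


ET = Kc * p * (0.46*T + 8.13)
ET = 0.5 * 0.35 * (0.46*16 + 8.13)
ET = 0.5 * 0.35 * 15.4900

2.7107 mm/day


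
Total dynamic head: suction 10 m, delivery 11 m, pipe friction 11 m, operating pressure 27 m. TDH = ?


TDH = Hs + Hd + hf + Hp = 10 + 11 + 11 + 27 = 59

59 m


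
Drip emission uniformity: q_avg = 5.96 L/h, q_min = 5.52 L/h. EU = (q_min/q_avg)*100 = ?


EU = (q_min/q_avg)*100 = (5.52/5.96)*100 = 92.6174%

92.6174 %


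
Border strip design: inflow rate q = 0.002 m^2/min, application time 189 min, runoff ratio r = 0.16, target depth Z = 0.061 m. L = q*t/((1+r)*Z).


L = q*t/((1+r)*Z)
L = 0.002*189/((1+0.16)*0.061)
L = 0.378/0.07076

5.3420 m


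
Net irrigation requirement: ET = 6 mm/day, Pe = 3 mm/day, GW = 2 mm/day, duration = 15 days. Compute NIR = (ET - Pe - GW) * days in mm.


Daily deficit = ET - Pe - GW = 6 - 3 - 2 = 1 mm/day
NIR = 1 * 15 = 15 mm

15.0000 mm


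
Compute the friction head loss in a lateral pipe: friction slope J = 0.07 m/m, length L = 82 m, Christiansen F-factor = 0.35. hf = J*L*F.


hf = J * L * F = 0.07 * 82 * 0.35 = 2.0090 m

2.0090 m


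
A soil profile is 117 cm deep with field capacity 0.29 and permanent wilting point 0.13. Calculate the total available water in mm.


AWC = (FC - PWP) * d * 10
AWC = (0.29 - 0.13) * 117 * 10
AWC = 0.1600 * 117 * 10

187.2000 mm


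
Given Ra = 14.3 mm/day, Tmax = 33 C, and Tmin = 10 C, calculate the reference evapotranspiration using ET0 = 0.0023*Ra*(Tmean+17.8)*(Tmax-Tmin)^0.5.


Tmean = (Tmax + Tmin)/2 = (33 + 10)/2 = 21.5
ET0 = 0.0023 * 14.3 * (21.5 + 17.8) * sqrt(33 - 10)
ET0 = 0.0023 * 14.3 * 39.3 * 4.795832

6.1990 mm/day


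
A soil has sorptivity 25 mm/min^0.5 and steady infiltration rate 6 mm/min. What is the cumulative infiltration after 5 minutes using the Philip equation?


F = S*sqrt(t) + A*t
F = 25*sqrt(5) + 6*5
F = 25*2.236068 + 30

85.9017 mm


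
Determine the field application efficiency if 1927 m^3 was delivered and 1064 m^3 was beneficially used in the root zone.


Ea = V_root / V_field * 100 = 1064 / 1927 * 100 = 55.2154%

55.2154 %


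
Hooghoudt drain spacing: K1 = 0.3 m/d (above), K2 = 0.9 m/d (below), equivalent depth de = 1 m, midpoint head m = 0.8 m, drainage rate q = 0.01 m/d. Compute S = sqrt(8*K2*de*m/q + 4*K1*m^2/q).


S^2 = 8*K2*de*m/q + 4*K1*m^2/q
S^2 = 8*0.9*1*0.8/0.01 + 4*0.3*0.8^2/0.01
S = sqrt(652.8000)

25.5500 m


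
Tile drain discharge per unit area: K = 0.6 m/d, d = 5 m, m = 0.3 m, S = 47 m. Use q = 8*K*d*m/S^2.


q = 8*K*d*m/S^2
q = 8*0.6*5*0.3/47^2
q = 7.2000 / 2209

0.0033 m/d


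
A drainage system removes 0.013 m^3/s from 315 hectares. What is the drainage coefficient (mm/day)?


DC = Q * 86400 / (A * 10000) * 1000
DC = 0.013 * 86400 / (315 * 10000) * 1000
DC = 1123200.0000 / 3150000

0.3566 mm/day


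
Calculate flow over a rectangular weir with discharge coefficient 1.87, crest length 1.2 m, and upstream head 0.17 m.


Q = C * L * H^(3/2) = 1.87 * 1.2 * 0.17^1.5 = 1.87 * 1.2 * 0.070093

0.1573 m^3/s


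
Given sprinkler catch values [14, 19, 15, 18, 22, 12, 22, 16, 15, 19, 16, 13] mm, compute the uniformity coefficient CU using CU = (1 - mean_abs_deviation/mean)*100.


mean = 16.750000 mm
MAD = 2.708333 mm
CU = (1 - 2.708333/16.750000)*100

83.8308 %


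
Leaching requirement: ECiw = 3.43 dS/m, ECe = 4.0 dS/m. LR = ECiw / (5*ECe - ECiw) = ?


LR = ECiw / (5*ECe - ECiw)
LR = 3.43 / (5*4.0 - 3.43)
LR = 3.43 / 16.5700

0.2070


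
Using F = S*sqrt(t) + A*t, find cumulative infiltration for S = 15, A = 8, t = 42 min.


F = S*sqrt(t) + A*t
F = 15*sqrt(42) + 8*42
F = 15*6.480741 + 336

433.2111 mm


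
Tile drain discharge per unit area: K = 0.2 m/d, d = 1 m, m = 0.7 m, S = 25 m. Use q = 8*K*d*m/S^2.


q = 8*K*d*m/S^2
q = 8*0.2*1*0.7/25^2
q = 1.1200 / 625

0.0018 m/d


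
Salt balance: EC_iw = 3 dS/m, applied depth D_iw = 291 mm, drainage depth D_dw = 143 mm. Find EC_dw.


EC_dw = EC_iw * D_iw / D_dw
EC_dw = 3 * 291 / 143
EC_dw = 873 / 143

6.1049 dS/m


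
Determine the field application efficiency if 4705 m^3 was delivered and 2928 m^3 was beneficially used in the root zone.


Ea = V_root / V_field * 100 = 2928 / 4705 * 100 = 62.2317%

62.2317 %


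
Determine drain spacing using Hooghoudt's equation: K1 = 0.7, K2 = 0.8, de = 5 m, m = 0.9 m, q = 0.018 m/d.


S^2 = 8*K2*de*m/q + 4*K1*m^2/q
S^2 = 8*0.8*5*0.9/0.018 + 4*0.7*0.9^2/0.018
S = sqrt(1726.0000)

41.5452 m


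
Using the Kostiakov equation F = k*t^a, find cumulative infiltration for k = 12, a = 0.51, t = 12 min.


F = k * t^a = 12 * 12^0.51
F = 12 * 3.551260

42.6151 mm


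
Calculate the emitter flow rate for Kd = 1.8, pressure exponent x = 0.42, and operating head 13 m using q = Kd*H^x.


q = Kd * H^x = 1.8 * 13^0.42 = 1.8 * 2.936677

5.2860 L/h


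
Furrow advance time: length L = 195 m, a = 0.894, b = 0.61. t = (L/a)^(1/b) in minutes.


t = (L/a)^(1/b)
t = (195/0.894)^(1/0.61)
t = 218.120805^(1/0.61)

6822.2819 min


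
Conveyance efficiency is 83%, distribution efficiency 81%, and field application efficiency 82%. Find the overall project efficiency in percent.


Ec = 0.83, Eb = 0.81, Ea = 0.82
E = 0.83 * 0.81 * 0.82 * 100 = 55.1286%

55.1286 %


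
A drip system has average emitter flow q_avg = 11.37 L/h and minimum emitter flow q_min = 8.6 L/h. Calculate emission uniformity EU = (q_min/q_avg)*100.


EU = (q_min/q_avg)*100 = (8.6/11.37)*100 = 75.6376%

75.6376 %


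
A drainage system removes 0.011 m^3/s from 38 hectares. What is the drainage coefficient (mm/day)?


DC = Q * 86400 / (A * 10000) * 1000
DC = 0.011 * 86400 / (38 * 10000) * 1000
DC = 950400.0000 / 380000

2.5011 mm/day


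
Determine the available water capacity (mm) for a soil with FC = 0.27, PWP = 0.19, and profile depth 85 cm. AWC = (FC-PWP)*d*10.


AWC = (FC - PWP) * d * 10
AWC = (0.27 - 0.19) * 85 * 10
AWC = 0.0800 * 85 * 10

68.0000 mm


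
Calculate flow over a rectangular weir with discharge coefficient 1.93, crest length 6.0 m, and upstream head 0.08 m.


Q = C * L * H^(3/2) = 1.93 * 6.0 * 0.08^1.5 = 1.93 * 6.0 * 0.022627

0.2620 m^3/s


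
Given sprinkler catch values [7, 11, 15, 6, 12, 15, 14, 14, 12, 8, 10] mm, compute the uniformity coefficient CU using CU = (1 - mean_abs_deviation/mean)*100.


mean = 11.272727 mm
MAD = 2.611570 mm
CU = (1 - 2.611570/11.272727)*100

76.8328 %


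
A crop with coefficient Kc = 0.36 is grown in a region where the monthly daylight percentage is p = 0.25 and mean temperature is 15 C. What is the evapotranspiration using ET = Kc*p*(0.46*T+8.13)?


ET = Kc * p * (0.46*T + 8.13)
ET = 0.36 * 0.25 * (0.46*15 + 8.13)
ET = 0.36 * 0.25 * 15.0300

1.3527 mm/day


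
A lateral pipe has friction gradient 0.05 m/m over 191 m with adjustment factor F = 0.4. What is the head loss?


hf = J * L * F = 0.05 * 191 * 0.4 = 3.8200 m

3.8200 m


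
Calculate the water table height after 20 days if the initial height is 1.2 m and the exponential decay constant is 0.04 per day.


m = m0 * exp(-k*t)
m = 1.2 * exp(-0.04 * 20)
m = 1.2 * exp(-0.8000)

0.5392 m


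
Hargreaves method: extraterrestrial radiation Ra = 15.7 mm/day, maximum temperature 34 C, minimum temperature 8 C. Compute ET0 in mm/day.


Tmean = (Tmax + Tmin)/2 = (34 + 8)/2 = 21.0
ET0 = 0.0023 * 15.7 * (21.0 + 17.8) * sqrt(34 - 8)
ET0 = 0.0023 * 15.7 * 38.8 * 5.099020

7.1441 mm/day


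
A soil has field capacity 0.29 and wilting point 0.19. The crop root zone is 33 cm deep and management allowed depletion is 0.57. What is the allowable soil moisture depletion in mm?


SMD = (FC - PWP) * d * MAD * 10
SMD = (0.29 - 0.19) * 33 * 0.57 * 10
SMD = 0.1000 * 33 * 0.57 * 10

18.8100 mm


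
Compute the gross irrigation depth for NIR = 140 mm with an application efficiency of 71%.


Ea = 71% = 0.71
GID = NIR / Ea = 140 / 0.71 = 197.1831 mm

197.1831 mm


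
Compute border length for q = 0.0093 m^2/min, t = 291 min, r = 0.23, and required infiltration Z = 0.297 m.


L = q*t/((1+r)*Z)
L = 0.0093*291/((1+0.23)*0.297)
L = 2.7063/0.36531

7.4082 m


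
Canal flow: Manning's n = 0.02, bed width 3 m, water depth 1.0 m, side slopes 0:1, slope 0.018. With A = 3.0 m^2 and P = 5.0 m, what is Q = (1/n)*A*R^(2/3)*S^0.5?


R = A/P = 3.0/5.0 = 0.600000
Q = (1/0.02) * 3.0 * 0.600000^(2/3) * 0.018^0.5

14.3162 m^3/s


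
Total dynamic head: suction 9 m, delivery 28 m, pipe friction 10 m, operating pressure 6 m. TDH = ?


TDH = Hs + Hd + hf + Hp = 9 + 28 + 10 + 6 = 53

53 m


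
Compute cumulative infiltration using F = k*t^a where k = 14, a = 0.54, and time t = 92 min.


F = k * t^a = 14 * 92^0.54
F = 14 * 11.493318

160.9065 mm


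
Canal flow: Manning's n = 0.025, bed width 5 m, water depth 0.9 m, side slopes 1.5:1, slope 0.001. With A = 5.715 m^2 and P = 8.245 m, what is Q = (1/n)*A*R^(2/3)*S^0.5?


R = A/P = 5.715/8.245 = 0.693147
Q = (1/0.025) * 5.715 * 0.693147^(2/3) * 0.001^0.5

5.6619 m^3/s


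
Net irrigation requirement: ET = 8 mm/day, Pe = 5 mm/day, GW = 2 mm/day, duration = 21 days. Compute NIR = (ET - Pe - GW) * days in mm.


Daily deficit = ET - Pe - GW = 8 - 5 - 2 = 1 mm/day
NIR = 1 * 21 = 21 mm

21.0000 mm


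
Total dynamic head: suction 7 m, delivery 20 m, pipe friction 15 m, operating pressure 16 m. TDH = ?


TDH = Hs + Hd + hf + Hp = 7 + 20 + 15 + 16 = 58

58 m


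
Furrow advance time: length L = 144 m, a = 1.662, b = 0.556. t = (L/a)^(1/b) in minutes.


t = (L/a)^(1/b)
t = (144/1.662)^(1/0.556)
t = 86.642599^(1/0.556)

3055.8255 min


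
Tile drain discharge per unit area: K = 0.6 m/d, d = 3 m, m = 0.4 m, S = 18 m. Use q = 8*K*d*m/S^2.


q = 8*K*d*m/S^2
q = 8*0.6*3*0.4/18^2
q = 5.7600 / 324

0.0178 m/d


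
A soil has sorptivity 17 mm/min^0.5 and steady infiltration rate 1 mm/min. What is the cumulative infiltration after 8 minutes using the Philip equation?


F = S*sqrt(t) + A*t
F = 17*sqrt(8) + 1*8
F = 17*2.828427 + 8

56.0833 mm


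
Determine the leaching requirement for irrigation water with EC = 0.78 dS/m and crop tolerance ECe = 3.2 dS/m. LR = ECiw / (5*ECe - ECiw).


LR = ECiw / (5*ECe - ECiw)
LR = 0.78 / (5*3.2 - 0.78)
LR = 0.78 / 15.2200

0.0512


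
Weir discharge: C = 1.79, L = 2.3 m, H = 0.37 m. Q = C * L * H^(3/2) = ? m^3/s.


Q = C * L * H^(3/2) = 1.79 * 2.3 * 0.37^1.5 = 1.79 * 2.3 * 0.225062

0.9266 m^3/s


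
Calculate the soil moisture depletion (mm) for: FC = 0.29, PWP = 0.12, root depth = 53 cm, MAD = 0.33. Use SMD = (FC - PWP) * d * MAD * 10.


SMD = (FC - PWP) * d * MAD * 10
SMD = (0.29 - 0.12) * 53 * 0.33 * 10
SMD = 0.1700 * 53 * 0.33 * 10

29.7330 mm


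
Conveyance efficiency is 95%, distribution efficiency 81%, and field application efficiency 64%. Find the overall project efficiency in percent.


Ec = 0.95, Eb = 0.81, Ea = 0.64
E = 0.95 * 0.81 * 0.64 * 100 = 49.2480%

49.2480 %


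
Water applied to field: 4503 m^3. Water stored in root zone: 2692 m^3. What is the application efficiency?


Ea = V_root / V_field * 100 = 2692 / 4503 * 100 = 59.7824%

59.7824 %


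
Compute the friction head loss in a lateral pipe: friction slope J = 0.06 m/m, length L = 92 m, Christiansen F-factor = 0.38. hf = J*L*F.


hf = J * L * F = 0.06 * 92 * 0.38 = 2.0976 m

2.0976 m


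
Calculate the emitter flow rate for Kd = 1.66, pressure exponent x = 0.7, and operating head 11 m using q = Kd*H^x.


q = Kd * H^x = 1.66 * 11^0.7 = 1.66 * 5.357657

8.8937 L/h


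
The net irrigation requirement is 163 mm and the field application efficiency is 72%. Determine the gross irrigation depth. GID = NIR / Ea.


Ea = 72% = 0.72
GID = NIR / Ea = 163 / 0.72 = 226.3889 mm

226.3889 mm


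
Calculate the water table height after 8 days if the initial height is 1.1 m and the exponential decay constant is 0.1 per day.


m = m0 * exp(-k*t)
m = 1.1 * exp(-0.1 * 8)
m = 1.1 * exp(-0.8000)

0.4943 m


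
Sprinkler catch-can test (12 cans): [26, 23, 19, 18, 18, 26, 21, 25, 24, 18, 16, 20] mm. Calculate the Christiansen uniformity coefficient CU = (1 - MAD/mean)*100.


mean = 21.166667 mm
MAD = 3.027778 mm
CU = (1 - 3.027778/21.166667)*100

85.6955 %


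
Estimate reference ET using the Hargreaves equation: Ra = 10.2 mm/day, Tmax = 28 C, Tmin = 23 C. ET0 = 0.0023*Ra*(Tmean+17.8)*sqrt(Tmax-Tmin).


Tmean = (Tmax + Tmin)/2 = (28 + 23)/2 = 25.5
ET0 = 0.0023 * 10.2 * (25.5 + 17.8) * sqrt(28 - 23)
ET0 = 0.0023 * 10.2 * 43.3 * 2.236068

2.2714 mm/day


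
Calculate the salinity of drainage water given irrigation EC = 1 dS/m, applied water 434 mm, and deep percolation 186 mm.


EC_dw = EC_iw * D_iw / D_dw
EC_dw = 1 * 434 / 186
EC_dw = 434 / 186

2.3333 dS/m


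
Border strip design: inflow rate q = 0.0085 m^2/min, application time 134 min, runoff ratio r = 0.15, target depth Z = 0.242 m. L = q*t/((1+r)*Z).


L = q*t/((1+r)*Z)
L = 0.0085*134/((1+0.15)*0.242)
L = 1.139/0.2783

4.0927 m


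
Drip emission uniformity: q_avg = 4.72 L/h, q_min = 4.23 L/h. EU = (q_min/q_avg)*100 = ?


EU = (q_min/q_avg)*100 = (4.23/4.72)*100 = 89.6186%

89.6186 %


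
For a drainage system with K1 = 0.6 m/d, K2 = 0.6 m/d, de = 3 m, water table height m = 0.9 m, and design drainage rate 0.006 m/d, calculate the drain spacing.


S^2 = 8*K2*de*m/q + 4*K1*m^2/q
S^2 = 8*0.6*3*0.9/0.006 + 4*0.6*0.9^2/0.006
S = sqrt(2484.0000)

49.8397 m


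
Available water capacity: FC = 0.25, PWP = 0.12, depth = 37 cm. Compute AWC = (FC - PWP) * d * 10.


AWC = (FC - PWP) * d * 10
AWC = (0.25 - 0.12) * 37 * 10
AWC = 0.1300 * 37 * 10

48.1000 mm


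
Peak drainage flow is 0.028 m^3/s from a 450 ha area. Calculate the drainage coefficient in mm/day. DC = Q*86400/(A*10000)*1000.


DC = Q * 86400 / (A * 10000) * 1000
DC = 0.028 * 86400 / (450 * 10000) * 1000
DC = 2419200.0000 / 4500000

0.5376 mm/day


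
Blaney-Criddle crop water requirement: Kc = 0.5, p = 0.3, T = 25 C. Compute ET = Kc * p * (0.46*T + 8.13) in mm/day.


ET = Kc * p * (0.46*T + 8.13)
ET = 0.5 * 0.3 * (0.46*25 + 8.13)
ET = 0.5 * 0.3 * 19.6300

2.9445 mm/day


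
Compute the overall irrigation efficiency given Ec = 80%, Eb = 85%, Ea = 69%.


Ec = 0.8, Eb = 0.85, Ea = 0.69
E = 0.8 * 0.85 * 0.69 * 100 = 46.9200%

46.9200 %


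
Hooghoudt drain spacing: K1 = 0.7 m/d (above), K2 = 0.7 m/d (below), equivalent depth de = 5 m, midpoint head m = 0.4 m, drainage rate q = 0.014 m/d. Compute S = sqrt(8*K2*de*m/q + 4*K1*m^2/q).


S^2 = 8*K2*de*m/q + 4*K1*m^2/q
S^2 = 8*0.7*5*0.4/0.014 + 4*0.7*0.4^2/0.014
S = sqrt(832.0000)

28.8444 m


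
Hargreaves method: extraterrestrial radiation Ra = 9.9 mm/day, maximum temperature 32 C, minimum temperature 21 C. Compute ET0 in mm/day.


Tmean = (Tmax + Tmin)/2 = (32 + 21)/2 = 26.5
ET0 = 0.0023 * 9.9 * (26.5 + 17.8) * sqrt(32 - 21)
ET0 = 0.0023 * 9.9 * 44.3 * 3.316625

3.3455 mm/day


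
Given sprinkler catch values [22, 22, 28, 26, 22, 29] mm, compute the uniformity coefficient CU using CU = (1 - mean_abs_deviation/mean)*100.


mean = 24.833333 mm
MAD = 2.833333 mm
CU = (1 - 2.833333/24.833333)*100

88.5906 %


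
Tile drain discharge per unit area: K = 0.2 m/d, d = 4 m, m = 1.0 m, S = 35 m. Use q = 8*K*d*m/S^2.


q = 8*K*d*m/S^2
q = 8*0.2*4*1.0/35^2
q = 6.4000 / 1225

0.0052 m/d


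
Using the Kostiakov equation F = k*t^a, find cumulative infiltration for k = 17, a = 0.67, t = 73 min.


F = k * t^a = 17 * 73^0.67
F = 17 * 17.718474

301.2141 mm


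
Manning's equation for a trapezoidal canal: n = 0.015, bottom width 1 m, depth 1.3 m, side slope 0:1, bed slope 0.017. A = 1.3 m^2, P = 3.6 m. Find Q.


R = A/P = 1.3/3.6 = 0.361111
Q = (1/0.015) * 1.3 * 0.361111^(2/3) * 0.017^0.5

5.7302 m^3/s


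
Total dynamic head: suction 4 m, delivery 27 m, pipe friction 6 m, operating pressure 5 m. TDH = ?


TDH = Hs + Hd + hf + Hp = 4 + 27 + 6 + 5 = 42

42 m


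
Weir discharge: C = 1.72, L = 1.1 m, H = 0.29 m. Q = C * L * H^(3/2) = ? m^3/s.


Q = C * L * H^(3/2) = 1.72 * 1.1 * 0.29^1.5 = 1.72 * 1.1 * 0.156170

0.2955 m^3/s


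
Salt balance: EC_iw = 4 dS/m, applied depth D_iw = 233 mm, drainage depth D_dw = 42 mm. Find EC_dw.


EC_dw = EC_iw * D_iw / D_dw
EC_dw = 4 * 233 / 42
EC_dw = 932 / 42

22.1905 dS/m


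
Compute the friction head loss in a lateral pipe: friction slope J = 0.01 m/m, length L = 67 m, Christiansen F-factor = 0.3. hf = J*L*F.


hf = J * L * F = 0.01 * 67 * 0.3 = 0.2010 m

0.2010 m


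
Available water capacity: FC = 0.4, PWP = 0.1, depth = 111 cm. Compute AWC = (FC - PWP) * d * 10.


AWC = (FC - PWP) * d * 10
AWC = (0.4 - 0.1) * 111 * 10
AWC = 0.3000 * 111 * 10

333.0000 mm


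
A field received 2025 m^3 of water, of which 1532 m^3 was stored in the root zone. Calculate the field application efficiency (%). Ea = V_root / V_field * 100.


Ea = V_root / V_field * 100 = 1532 / 2025 * 100 = 75.6543%

75.6543 %


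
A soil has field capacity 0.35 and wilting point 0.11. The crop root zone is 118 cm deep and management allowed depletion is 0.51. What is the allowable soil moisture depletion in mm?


SMD = (FC - PWP) * d * MAD * 10
SMD = (0.35 - 0.11) * 118 * 0.51 * 10
SMD = 0.2400 * 118 * 0.51 * 10

144.4320 mm


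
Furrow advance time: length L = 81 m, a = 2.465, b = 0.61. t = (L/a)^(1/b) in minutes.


t = (L/a)^(1/b)
t = (81/2.465)^(1/0.61)
t = 32.860041^(1/0.61)

306.4370 min


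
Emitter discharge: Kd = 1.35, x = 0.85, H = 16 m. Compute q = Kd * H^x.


q = Kd * H^x = 1.35 * 16^0.85 = 1.35 * 10.556063

14.2507 L/h


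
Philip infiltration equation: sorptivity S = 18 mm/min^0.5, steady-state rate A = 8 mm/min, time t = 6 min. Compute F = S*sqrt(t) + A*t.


F = S*sqrt(t) + A*t
F = 18*sqrt(6) + 8*6
F = 18*2.449490 + 48

92.0908 mm


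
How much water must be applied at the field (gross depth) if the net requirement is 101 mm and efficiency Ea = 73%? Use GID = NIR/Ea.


Ea = 73% = 0.73
GID = NIR / Ea = 101 / 0.73 = 138.3562 mm

138.3562 mm


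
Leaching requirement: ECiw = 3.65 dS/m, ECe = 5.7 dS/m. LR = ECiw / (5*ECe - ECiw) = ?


LR = ECiw / (5*ECe - ECiw)
LR = 3.65 / (5*5.7 - 3.65)
LR = 3.65 / 24.8500

0.1469


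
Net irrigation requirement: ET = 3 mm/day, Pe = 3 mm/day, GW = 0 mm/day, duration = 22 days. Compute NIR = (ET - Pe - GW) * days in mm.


Daily deficit = ET - Pe - GW = 3 - 3 - 0 = 0 mm/day
NIR = 0 * 22 = 0 mm

0 mm


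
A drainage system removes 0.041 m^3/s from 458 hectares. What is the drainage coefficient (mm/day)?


DC = Q * 86400 / (A * 10000) * 1000
DC = 0.041 * 86400 / (458 * 10000) * 1000
DC = 3542400.0000 / 4580000

0.7734 mm/day


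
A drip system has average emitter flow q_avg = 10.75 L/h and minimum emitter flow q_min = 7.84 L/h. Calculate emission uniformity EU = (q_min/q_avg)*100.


EU = (q_min/q_avg)*100 = (7.84/10.75)*100 = 72.9302%

72.9302 %


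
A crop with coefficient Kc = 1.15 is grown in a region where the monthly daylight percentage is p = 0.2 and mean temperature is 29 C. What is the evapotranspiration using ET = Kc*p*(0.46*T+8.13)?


ET = Kc * p * (0.46*T + 8.13)
ET = 1.15 * 0.2 * (0.46*29 + 8.13)
ET = 1.15 * 0.2 * 21.4700

4.9381 mm/day


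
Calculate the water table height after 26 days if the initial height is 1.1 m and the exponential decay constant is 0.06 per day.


m = m0 * exp(-k*t)
m = 1.1 * exp(-0.06 * 26)
m = 1.1 * exp(-1.5600)

0.2311 m


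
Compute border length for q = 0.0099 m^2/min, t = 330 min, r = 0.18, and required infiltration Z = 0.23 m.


L = q*t/((1+r)*Z)
L = 0.0099*330/((1+0.18)*0.23)
L = 3.267/0.2714

12.0376 m


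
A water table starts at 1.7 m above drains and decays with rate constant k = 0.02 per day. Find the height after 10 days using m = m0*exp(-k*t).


m = m0 * exp(-k*t)
m = 1.7 * exp(-0.02 * 10)
m = 1.7 * exp(-0.2000)

1.3918 m


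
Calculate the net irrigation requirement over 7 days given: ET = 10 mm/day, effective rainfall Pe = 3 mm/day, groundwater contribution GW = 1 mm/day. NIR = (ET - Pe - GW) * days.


Daily deficit = ET - Pe - GW = 10 - 3 - 1 = 6 mm/day
NIR = 6 * 7 = 42 mm

42.0000 mm


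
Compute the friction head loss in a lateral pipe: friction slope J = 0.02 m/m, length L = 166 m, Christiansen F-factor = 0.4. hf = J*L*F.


hf = J * L * F = 0.02 * 166 * 0.4 = 1.3280 m

1.3280 m


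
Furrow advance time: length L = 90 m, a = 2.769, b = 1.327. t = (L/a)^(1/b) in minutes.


t = (L/a)^(1/b)
t = (90/2.769)^(1/1.327)
t = 32.502709^(1/1.327)

13.7832 min


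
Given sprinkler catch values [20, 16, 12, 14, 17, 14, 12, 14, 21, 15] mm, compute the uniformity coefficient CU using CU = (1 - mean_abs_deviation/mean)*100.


mean = 15.500000 mm
MAD = 2.400000 mm
CU = (1 - 2.400000/15.500000)*100

84.5161 %


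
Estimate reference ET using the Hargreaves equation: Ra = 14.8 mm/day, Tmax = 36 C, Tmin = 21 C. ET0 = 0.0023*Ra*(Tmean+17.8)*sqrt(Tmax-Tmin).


Tmean = (Tmax + Tmin)/2 = (36 + 21)/2 = 28.5
ET0 = 0.0023 * 14.8 * (28.5 + 17.8) * sqrt(36 - 21)
ET0 = 0.0023 * 14.8 * 46.3 * 3.872983

6.1040 mm/day


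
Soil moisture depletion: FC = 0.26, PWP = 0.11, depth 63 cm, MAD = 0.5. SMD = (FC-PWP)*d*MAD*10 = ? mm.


SMD = (FC - PWP) * d * MAD * 10
SMD = (0.26 - 0.11) * 63 * 0.5 * 10
SMD = 0.1500 * 63 * 0.5 * 10

47.2500 mm


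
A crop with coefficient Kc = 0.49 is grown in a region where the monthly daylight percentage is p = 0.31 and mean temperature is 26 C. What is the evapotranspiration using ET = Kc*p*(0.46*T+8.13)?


ET = Kc * p * (0.46*T + 8.13)
ET = 0.49 * 0.31 * (0.46*26 + 8.13)
ET = 0.49 * 0.31 * 20.0900

3.0517 mm/day


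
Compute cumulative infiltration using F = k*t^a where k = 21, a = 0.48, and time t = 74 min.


F = k * t^a = 21 * 74^0.48
F = 21 * 7.892802

165.7488 mm


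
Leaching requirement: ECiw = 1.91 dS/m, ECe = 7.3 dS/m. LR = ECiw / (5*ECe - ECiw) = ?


LR = ECiw / (5*ECe - ECiw)
LR = 1.91 / (5*7.3 - 1.91)
LR = 1.91 / 34.5900

0.0552


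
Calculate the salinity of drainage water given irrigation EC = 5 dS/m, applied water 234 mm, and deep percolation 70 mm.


EC_dw = EC_iw * D_iw / D_dw
EC_dw = 5 * 234 / 70
EC_dw = 1170 / 70

16.7143 dS/m


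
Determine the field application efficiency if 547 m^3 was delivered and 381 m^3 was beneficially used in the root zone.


Ea = V_root / V_field * 100 = 381 / 547 * 100 = 69.6527%

69.6527 %


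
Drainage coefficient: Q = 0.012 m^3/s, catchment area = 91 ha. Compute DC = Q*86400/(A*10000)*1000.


DC = Q * 86400 / (A * 10000) * 1000
DC = 0.012 * 86400 / (91 * 10000) * 1000
DC = 1036800.0000 / 910000

1.1393 mm/day


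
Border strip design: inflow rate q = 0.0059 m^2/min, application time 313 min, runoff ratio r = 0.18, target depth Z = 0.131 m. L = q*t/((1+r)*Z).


L = q*t/((1+r)*Z)
L = 0.0059*313/((1+0.18)*0.131)
L = 1.8467/0.15458

11.9466 m


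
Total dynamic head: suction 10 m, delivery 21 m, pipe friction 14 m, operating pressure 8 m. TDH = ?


TDH = Hs + Hd + hf + Hp = 10 + 21 + 14 + 8 = 53

53 m


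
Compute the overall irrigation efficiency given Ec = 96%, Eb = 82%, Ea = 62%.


Ec = 0.96, Eb = 0.82, Ea = 0.62
E = 0.96 * 0.82 * 0.62 * 100 = 48.8064%

48.8064 %


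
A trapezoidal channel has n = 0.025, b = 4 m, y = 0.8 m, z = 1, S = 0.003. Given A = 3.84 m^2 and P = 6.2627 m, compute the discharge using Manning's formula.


R = A/P = 3.84/6.2627 = 0.613154
Q = (1/0.025) * 3.84 * 0.613154^(2/3) * 0.003^0.5

6.0720 m^3/s


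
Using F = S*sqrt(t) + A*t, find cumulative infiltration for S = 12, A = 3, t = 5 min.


F = S*sqrt(t) + A*t
F = 12*sqrt(5) + 3*5
F = 12*2.236068 + 15

41.8328 mm


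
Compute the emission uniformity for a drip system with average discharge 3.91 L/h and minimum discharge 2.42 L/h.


EU = (q_min/q_avg)*100 = (2.42/3.91)*100 = 61.8926%

61.8926 %


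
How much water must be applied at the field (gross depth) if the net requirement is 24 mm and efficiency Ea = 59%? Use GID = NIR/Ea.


Ea = 59% = 0.59
GID = NIR / Ea = 24 / 0.59 = 40.6780 mm

40.6780 mm


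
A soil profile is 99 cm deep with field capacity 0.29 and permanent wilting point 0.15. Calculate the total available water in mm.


AWC = (FC - PWP) * d * 10
AWC = (0.29 - 0.15) * 99 * 10
AWC = 0.1400 * 99 * 10

138.6000 mm


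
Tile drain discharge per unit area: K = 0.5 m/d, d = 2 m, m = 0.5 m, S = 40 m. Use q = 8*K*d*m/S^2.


q = 8*K*d*m/S^2
q = 8*0.5*2*0.5/40^2
q = 4.0000 / 1600

0.0025 m/d


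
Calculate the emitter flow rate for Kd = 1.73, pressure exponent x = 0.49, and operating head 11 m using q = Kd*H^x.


q = Kd * H^x = 1.73 * 11^0.49 = 1.73 * 3.238042

5.6018 L/h


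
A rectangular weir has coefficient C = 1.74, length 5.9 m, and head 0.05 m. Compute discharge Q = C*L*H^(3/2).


Q = C * L * H^(3/2) = 1.74 * 5.9 * 0.05^1.5 = 1.74 * 5.9 * 0.011180

0.1148 m^3/s


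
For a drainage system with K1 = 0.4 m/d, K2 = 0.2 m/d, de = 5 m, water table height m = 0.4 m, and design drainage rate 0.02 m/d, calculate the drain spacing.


S^2 = 8*K2*de*m/q + 4*K1*m^2/q
S^2 = 8*0.2*5*0.4/0.02 + 4*0.4*0.4^2/0.02
S = sqrt(172.8000)

13.1453 m


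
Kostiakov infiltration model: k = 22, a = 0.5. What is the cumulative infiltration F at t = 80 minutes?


F = k * t^a = 22 * 80^0.5
F = 22 * 8.944272

196.7740 mm


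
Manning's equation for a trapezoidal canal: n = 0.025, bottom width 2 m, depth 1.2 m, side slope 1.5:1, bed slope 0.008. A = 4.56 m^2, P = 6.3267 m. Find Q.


R = A/P = 4.56/6.3267 = 0.720755
Q = (1/0.025) * 4.56 * 0.720755^(2/3) * 0.008^0.5

13.1148 m^3/s


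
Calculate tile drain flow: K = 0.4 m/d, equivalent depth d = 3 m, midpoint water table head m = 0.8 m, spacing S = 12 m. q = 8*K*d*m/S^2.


q = 8*K*d*m/S^2
q = 8*0.4*3*0.8/12^2
q = 7.6800 / 144

0.0533 m/d


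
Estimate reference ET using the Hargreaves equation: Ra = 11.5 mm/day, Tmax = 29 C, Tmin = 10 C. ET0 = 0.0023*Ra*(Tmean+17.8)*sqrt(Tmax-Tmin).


Tmean = (Tmax + Tmin)/2 = (29 + 10)/2 = 19.5
ET0 = 0.0023 * 11.5 * (19.5 + 17.8) * sqrt(29 - 10)
ET0 = 0.0023 * 11.5 * 37.3 * 4.358899

4.3004 mm/day


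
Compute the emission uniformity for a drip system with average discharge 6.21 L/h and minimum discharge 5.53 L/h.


EU = (q_min/q_avg)*100 = (5.53/6.21)*100 = 89.0499%

89.0499 %


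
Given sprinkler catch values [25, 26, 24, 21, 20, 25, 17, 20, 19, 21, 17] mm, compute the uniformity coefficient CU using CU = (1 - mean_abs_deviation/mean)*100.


mean = 21.363636 mm
MAD = 2.644628 mm
CU = (1 - 2.644628/21.363636)*100

87.6209 %


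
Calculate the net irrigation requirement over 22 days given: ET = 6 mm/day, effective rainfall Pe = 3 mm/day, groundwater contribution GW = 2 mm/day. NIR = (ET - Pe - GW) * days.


Daily deficit = ET - Pe - GW = 6 - 3 - 2 = 1 mm/day
NIR = 1 * 22 = 22 mm

22.0000 mm


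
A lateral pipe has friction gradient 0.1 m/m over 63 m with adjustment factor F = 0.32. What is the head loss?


hf = J * L * F = 0.1 * 63 * 0.32 = 2.0160 m

2.0160 m


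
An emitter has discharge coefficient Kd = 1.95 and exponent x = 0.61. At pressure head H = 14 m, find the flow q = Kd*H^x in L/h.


q = Kd * H^x = 1.95 * 14^0.61 = 1.95 * 5.001936

9.7538 L/h


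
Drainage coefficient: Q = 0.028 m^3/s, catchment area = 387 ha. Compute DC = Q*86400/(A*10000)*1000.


DC = Q * 86400 / (A * 10000) * 1000
DC = 0.028 * 86400 / (387 * 10000) * 1000
DC = 2419200.0000 / 3870000

0.6251 mm/day


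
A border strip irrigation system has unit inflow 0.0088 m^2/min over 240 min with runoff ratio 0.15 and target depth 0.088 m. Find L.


L = q*t/((1+r)*Z)
L = 0.0088*240/((1+0.15)*0.088)
L = 2.112/0.1012

20.8696 m


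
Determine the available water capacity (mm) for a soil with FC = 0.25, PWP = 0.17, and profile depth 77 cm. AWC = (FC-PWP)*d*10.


AWC = (FC - PWP) * d * 10
AWC = (0.25 - 0.17) * 77 * 10
AWC = 0.0800 * 77 * 10

61.6000 mm


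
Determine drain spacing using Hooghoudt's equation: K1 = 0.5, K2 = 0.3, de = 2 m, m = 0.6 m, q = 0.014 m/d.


S^2 = 8*K2*de*m/q + 4*K1*m^2/q
S^2 = 8*0.3*2*0.6/0.014 + 4*0.5*0.6^2/0.014
S = sqrt(257.1429)

16.0357 m


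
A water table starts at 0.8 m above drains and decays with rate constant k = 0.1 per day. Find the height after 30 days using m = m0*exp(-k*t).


m = m0 * exp(-k*t)
m = 0.8 * exp(-0.1 * 30)
m = 0.8 * exp(-3.0000)

0.0398 m


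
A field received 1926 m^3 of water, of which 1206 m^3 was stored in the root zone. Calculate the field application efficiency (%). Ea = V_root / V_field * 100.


Ea = V_root / V_field * 100 = 1206 / 1926 * 100 = 62.6168%

62.6168 %


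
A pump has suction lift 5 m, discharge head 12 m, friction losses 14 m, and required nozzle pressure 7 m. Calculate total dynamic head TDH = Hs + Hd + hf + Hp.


TDH = Hs + Hd + hf + Hp = 5 + 12 + 14 + 7 = 38

38 m


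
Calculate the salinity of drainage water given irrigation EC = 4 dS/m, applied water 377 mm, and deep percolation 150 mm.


EC_dw = EC_iw * D_iw / D_dw
EC_dw = 4 * 377 / 150
EC_dw = 1508 / 150

10.0533 dS/m


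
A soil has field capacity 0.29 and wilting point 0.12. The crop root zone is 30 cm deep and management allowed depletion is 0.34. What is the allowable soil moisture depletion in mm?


SMD = (FC - PWP) * d * MAD * 10
SMD = (0.29 - 0.12) * 30 * 0.34 * 10
SMD = 0.1700 * 30 * 0.34 * 10

17.3400 mm


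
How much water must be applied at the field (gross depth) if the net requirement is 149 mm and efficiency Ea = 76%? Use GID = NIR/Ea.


Ea = 76% = 0.76
GID = NIR / Ea = 149 / 0.76 = 196.0526 mm

196.0526 mm


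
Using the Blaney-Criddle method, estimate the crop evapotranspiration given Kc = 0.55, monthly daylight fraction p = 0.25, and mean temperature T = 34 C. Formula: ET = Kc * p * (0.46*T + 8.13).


ET = Kc * p * (0.46*T + 8.13)
ET = 0.55 * 0.25 * (0.46*34 + 8.13)
ET = 0.55 * 0.25 * 23.7700

3.2684 mm/day


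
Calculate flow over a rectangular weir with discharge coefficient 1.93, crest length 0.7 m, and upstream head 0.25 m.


Q = C * L * H^(3/2) = 1.93 * 0.7 * 0.25^1.5 = 1.93 * 0.7 * 0.125000

0.1689 m^3/s


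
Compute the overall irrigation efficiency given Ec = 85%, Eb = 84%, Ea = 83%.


Ec = 0.85, Eb = 0.84, Ea = 0.83
E = 0.85 * 0.84 * 0.83 * 100 = 59.2620%

59.2620 %


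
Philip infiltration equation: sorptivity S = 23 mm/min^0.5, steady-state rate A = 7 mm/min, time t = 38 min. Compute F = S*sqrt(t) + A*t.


F = S*sqrt(t) + A*t
F = 23*sqrt(38) + 7*38
F = 23*6.164414 + 266

407.7815 mm


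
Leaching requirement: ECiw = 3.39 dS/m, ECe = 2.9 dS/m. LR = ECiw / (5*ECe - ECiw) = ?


LR = ECiw / (5*ECe - ECiw)
LR = 3.39 / (5*2.9 - 3.39)
LR = 3.39 / 11.1100

0.3051


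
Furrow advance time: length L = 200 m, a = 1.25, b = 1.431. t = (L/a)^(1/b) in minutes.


t = (L/a)^(1/b)
t = (200/1.25)^(1/1.431)
t = 160.000000^(1/1.431)

34.6949 min


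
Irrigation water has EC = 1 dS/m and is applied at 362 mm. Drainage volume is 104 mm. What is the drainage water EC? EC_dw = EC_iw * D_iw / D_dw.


EC_dw = EC_iw * D_iw / D_dw
EC_dw = 1 * 362 / 104
EC_dw = 362 / 104

3.4808 dS/m


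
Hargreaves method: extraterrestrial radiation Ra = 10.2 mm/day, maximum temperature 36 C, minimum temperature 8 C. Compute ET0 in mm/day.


Tmean = (Tmax + Tmin)/2 = (36 + 8)/2 = 22.0
ET0 = 0.0023 * 10.2 * (22.0 + 17.8) * sqrt(36 - 8)
ET0 = 0.0023 * 10.2 * 39.8 * 5.291503

4.9407 mm/day


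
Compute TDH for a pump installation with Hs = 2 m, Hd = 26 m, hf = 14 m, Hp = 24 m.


TDH = Hs + Hd + hf + Hp = 2 + 26 + 14 + 24 = 66

66 m


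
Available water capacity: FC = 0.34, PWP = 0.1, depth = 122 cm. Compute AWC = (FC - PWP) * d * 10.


AWC = (FC - PWP) * d * 10
AWC = (0.34 - 0.1) * 122 * 10
AWC = 0.2400 * 122 * 10

292.8000 mm


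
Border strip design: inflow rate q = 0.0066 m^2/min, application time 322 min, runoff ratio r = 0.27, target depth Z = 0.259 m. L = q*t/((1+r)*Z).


L = q*t/((1+r)*Z)
L = 0.0066*322/((1+0.27)*0.259)
L = 2.1252/0.32893

6.4609 m


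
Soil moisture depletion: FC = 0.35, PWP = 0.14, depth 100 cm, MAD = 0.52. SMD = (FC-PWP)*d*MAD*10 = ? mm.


SMD = (FC - PWP) * d * MAD * 10
SMD = (0.35 - 0.14) * 100 * 0.52 * 10
SMD = 0.2100 * 100 * 0.52 * 10

109.2000 mm


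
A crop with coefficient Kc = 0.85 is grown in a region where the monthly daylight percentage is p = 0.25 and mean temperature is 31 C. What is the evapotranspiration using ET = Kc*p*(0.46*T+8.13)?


ET = Kc * p * (0.46*T + 8.13)
ET = 0.85 * 0.25 * (0.46*31 + 8.13)
ET = 0.85 * 0.25 * 22.3900

4.7579 mm/day


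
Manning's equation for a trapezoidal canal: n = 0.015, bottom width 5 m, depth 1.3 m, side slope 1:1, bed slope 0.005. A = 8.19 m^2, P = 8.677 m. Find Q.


R = A/P = 8.19/8.677 = 0.943875
Q = (1/0.015) * 8.19 * 0.943875^(2/3) * 0.005^0.5

37.1496 m^3/s


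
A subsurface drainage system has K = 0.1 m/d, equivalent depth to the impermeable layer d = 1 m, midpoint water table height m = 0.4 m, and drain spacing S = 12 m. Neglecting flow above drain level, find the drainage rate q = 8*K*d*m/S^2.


q = 8*K*d*m/S^2
q = 8*0.1*1*0.4/12^2
q = 0.3200 / 144

0.0022 m/d


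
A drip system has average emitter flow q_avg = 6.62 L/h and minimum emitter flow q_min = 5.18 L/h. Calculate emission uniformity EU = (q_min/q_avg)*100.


EU = (q_min/q_avg)*100 = (5.18/6.62)*100 = 78.2477%

78.2477 %


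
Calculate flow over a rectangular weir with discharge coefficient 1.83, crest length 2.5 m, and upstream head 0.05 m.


Q = C * L * H^(3/2) = 1.83 * 2.5 * 0.05^1.5 = 1.83 * 2.5 * 0.011180

0.0511 m^3/s


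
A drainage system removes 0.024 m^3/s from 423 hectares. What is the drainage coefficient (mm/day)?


DC = Q * 86400 / (A * 10000) * 1000
DC = 0.024 * 86400 / (423 * 10000) * 1000
DC = 2073600.0000 / 4230000

0.4902 mm/day


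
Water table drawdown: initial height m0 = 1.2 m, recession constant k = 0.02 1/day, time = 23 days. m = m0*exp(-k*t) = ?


m = m0 * exp(-k*t)
m = 1.2 * exp(-0.02 * 23)
m = 1.2 * exp(-0.4600)

0.7575 m


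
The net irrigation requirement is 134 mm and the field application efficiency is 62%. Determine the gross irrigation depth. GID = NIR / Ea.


Ea = 62% = 0.62
GID = NIR / Ea = 134 / 0.62 = 216.1290 mm

216.1290 mm


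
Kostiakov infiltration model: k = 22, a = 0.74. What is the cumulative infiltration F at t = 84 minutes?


F = k * t^a = 22 * 84^0.74
F = 22 * 26.544019

583.9684 mm


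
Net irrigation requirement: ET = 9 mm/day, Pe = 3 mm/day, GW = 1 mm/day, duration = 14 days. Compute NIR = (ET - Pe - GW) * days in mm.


Daily deficit = ET - Pe - GW = 9 - 3 - 1 = 5 mm/day
NIR = 5 * 14 = 70 mm

70.0000 mm


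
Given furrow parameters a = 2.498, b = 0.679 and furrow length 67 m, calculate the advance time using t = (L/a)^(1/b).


t = (L/a)^(1/b)
t = (67/2.498)^(1/0.679)
t = 26.821457^(1/0.679)

126.9998 min


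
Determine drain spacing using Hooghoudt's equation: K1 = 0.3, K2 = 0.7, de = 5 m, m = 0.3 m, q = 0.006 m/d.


S^2 = 8*K2*de*m/q + 4*K1*m^2/q
S^2 = 8*0.7*5*0.3/0.006 + 4*0.3*0.3^2/0.006
S = sqrt(1418.0000)

37.6563 m


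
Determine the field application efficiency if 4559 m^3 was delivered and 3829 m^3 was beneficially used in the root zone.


Ea = V_root / V_field * 100 = 3829 / 4559 * 100 = 83.9877%

83.9877 %
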